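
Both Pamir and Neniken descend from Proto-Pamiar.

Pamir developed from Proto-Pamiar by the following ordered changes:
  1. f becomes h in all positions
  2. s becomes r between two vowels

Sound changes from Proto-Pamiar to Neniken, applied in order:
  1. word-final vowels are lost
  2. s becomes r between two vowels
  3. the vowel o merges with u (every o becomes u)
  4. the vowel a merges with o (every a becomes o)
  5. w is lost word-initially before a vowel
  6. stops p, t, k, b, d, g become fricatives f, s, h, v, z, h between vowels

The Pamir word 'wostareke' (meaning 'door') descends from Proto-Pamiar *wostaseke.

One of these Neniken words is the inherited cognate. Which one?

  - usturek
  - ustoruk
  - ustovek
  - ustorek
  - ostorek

Neniken: *wostaseke > wostasek > wostarek > wustarek > wustorek > ustorek  (by apocope, rhotacism, vowel merger, vowel merger, glide loss)
Only 'ustorek' matches the regular Neniken development of *wostaseke.

ustorek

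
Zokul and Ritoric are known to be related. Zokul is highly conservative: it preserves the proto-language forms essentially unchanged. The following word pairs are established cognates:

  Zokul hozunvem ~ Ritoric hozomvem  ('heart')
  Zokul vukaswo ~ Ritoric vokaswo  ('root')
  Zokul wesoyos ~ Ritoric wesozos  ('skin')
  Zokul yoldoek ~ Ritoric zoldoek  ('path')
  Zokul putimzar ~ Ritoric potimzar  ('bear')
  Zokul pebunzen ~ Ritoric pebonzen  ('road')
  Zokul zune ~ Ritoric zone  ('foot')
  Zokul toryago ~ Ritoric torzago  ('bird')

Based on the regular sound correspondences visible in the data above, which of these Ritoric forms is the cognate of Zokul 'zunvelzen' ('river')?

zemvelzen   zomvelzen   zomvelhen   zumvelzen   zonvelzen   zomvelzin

hozunvem ~ hozomvem, pebunzen ~ pebonzen — Zokul u corresponds to Ritoric o after a consonant, before a nasal.
hozunvem ~ hozomvem — Zokul n corresponds to Ritoric m after a vowel, before a labial obstruent.
Applying these to Zokul 'zunvelzen':
  zunvelzen → zonvelzen   (u→o after a consonant, before a nasal)
  zonvelzen → zomvelzen   (n→m after a vowel, before a labial obstruent)
So the Ritoric cognate is 'zomvelzen'.

zomvelzen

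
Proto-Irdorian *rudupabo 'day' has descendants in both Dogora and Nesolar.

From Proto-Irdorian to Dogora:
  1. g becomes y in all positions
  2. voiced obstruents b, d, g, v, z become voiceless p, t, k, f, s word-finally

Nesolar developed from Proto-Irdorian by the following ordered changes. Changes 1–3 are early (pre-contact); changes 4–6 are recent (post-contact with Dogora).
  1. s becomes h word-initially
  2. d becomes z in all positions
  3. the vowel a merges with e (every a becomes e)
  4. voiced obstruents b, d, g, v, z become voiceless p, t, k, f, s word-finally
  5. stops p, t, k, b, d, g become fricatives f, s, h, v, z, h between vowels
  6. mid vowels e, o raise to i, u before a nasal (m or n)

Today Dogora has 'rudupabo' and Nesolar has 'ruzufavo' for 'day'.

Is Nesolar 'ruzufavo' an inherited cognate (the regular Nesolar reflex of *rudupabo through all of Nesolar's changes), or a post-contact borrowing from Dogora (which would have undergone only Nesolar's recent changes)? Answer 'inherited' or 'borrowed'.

If inherited, *rudupabo would pass through all of Nesolar's changes:
Nesolar: start from *rudupabo.
  rule 1: no change — rudupabo
  rule 2 (unconditioned shift): rudupabo → ruzupabo
  rule 3 (vowel merger): ruzupabo → ruzupebo
  rule 4: no change — ruzupebo
  rule 5 (intervocalic lenition): ruzupebo → ruzufevo
  rule 6: no change — ruzufevo
  ⇒ Nesolar ruzufevo
If borrowed from Dogora 'rudupabo' after the early changes, it would undergo only the recent ones:
  rule 4 (final devoicing): no change (rudupabo)
  rule 5 (intervocalic lenition): rudupabo → ruzufavo
  rule 6 (pre-nasal raising): no change (ruzufavo)
  ⇒ as a loan: ruzufavo
Nesolar 'ruzufavo' matches the loan outcome 'ruzufavo', not the inherited 'ruzufevo' — it skipped the early Nesolar changes, so it was borrowed from Dogora.

borrowed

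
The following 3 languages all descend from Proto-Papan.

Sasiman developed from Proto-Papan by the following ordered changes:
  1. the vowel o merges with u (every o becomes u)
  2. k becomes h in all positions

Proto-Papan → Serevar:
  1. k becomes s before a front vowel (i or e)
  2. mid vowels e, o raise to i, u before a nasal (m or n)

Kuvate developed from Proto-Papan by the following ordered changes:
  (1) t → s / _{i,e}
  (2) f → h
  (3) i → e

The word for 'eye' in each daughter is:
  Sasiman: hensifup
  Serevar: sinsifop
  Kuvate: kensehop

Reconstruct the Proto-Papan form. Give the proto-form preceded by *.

*kensifop

Position 2: Sasiman has e, Serevar has i, Kuvate has e. Sasiman preserves e here (none of its changes turn any other segment into e), so the proto-segment is *e.
Position 5: Sasiman has i, Serevar has i, Kuvate has e. Sasiman preserves i here (none of its changes turn any other segment into i), so the proto-segment is *i.
Position 1: Sasiman has h, Serevar has s, Kuvate has k. Kuvate preserves k here (none of its changes turn any other segment into k), so the proto-segment is *k.
This points to *kensifop. Verify forward in each daughter:
Sasiman: *kensifop > kensifup > hensifup  (by vowel merger, unconditioned shift)
Serevar: start from *kensifop.
  rule 1 (palatalisation): kensifop → sensifop
  rule 2 (pre-nasal raising): sensifop → sinsifop
  ⇒ Serevar sinsifop
Kuvate: *kensifop
  kensifop (rule 1 does not apply)
  kensifop → kensihop   [unconditioned shift]
  kensihop → kensehop   [vowel merger]
  giving Kuvate kensehop.
Only *kensifop yields all of Sasiman hensifup, Serevar sinsifop, Kuvate kensehop.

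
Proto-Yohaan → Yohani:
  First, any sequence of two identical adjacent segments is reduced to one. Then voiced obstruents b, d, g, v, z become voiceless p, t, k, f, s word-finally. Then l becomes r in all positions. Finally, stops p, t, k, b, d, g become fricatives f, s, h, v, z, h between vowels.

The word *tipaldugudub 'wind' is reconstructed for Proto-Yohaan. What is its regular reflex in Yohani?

tifarduhuzup

Yohani: *tipaldugudub
  tipaldugudub (rule 1 does not apply)
  tipaldugudub → tipaldugudup   [final devoicing]
  tipaldugudup → tipardugudup   [unconditioned shift]
  tipardugudup → tifarduhuzup   [intervocalic lenition]
  giving Yohani tifarduhuzup.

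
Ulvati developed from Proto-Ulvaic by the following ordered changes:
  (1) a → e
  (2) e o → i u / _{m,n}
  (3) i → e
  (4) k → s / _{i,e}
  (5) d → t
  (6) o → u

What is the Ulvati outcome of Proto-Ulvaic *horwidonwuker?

Ulvati: start from *horwidonwuker.
  rule 1: no change — horwidonwuker
  rule 2 (pre-nasal raising): horwidonwuker → horwidunwuker
  rule 3 (vowel merger): horwidunwuker → horwedunwuker
  rule 4 (palatalisation): horwedunwuker → horwedunwuser
  rule 5 (unconditioned shift): horwedunwuser → horwetunwuser
  rule 6 (vowel merger): horwetunwuser → hurwetunwuser
  ⇒ Ulvati hurwetunwuser

hurwetunwuser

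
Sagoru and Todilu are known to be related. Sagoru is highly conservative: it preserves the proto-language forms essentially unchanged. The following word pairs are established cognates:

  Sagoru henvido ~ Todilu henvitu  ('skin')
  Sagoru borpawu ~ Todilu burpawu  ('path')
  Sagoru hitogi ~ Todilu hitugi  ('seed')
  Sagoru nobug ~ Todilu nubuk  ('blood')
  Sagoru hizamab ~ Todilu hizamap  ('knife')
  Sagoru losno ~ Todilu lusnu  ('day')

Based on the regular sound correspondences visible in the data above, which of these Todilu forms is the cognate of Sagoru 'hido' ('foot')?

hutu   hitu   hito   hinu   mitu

hitu

henvido ~ henvitu — Sagoru d corresponds to Todilu t between vowels (before a back vowel).
henvido ~ henvitu, losno ~ lusnu — Sagoru o corresponds to Todilu u word-finally.
Applying these to Sagoru 'hido':
  hido → hito   (d→t between vowels (before a back vowel))
  hito → hitu   (o→u word-finally)
So the Todilu cognate is 'hitu'.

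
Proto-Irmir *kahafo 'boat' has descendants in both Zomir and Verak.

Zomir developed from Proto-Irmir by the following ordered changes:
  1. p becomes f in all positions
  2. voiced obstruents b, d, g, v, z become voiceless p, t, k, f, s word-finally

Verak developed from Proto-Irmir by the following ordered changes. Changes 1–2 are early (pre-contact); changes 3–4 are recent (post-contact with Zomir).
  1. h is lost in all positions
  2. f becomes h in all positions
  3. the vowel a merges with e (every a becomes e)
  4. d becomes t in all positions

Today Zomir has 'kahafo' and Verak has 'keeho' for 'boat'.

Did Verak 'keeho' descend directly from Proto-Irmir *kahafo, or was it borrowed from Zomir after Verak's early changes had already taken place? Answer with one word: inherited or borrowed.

inherited

If inherited, *kahafo would pass through all of Verak's changes:
Verak: start from *kahafo.
  rule 1 (h-loss): kahafo → kaafo
  rule 2 (unconditioned shift): kaafo → kaaho
  rule 3 (vowel merger): kaaho → keeho
  rule 4: no change — keeho
  ⇒ Verak keeho
If borrowed from Zomir 'kahafo' after the early changes, it would undergo only the recent ones:
  rule 3 (vowel merger): kahafo → kehefo
  rule 4 (unconditioned shift): no change (kehefo)
  ⇒ as a loan: kehefo
Verak 'keeho' matches the inherited outcome exactly, so it is an inherited cognate, not a loan.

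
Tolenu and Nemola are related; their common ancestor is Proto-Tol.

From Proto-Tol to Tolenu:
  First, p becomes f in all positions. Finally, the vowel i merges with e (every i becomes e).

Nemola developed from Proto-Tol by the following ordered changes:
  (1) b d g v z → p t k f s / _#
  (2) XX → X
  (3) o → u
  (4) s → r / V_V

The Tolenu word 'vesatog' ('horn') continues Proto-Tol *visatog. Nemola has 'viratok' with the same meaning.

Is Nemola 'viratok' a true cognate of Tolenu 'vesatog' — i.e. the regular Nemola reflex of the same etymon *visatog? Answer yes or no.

Derive the expected Nemola reflex of *visatog:
Nemola: *visatog
  visatog → visatok   [final devoicing]
  visatok (rule 2 does not apply)
  visatok → visatuk   [vowel merger]
  visatuk → viratuk   [rhotacism]
  giving Nemola viratuk.
The regular Nemola reflex would be 'viratuk', but the attested form is 'viratok'. The correspondence is irregular, so they are not cognates (the Nemola form has a different source).

no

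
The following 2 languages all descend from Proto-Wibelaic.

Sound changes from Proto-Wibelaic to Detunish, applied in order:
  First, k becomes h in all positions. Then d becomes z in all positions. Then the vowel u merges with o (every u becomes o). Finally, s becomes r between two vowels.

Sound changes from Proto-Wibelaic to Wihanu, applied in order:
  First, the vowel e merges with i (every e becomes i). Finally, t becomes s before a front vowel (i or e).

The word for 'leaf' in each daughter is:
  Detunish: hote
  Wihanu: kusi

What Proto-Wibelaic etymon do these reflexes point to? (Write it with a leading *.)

Position 2: Detunish has o, Wihanu has u. Wihanu preserves u here (none of its changes turn any other segment into u), so the proto-segment is *u.
Position 1: Detunish has h, Wihanu has k. Wihanu preserves k here (none of its changes turn any other segment into k), so the proto-segment is *k.
This points to *kute. Verify forward in each daughter:
Detunish: *kute > hute > hote  (by unconditioned shift, vowel merger)
Wihanu: *kute > kuti > kusi  (by vowel merger, palatalisation)
No other proto-form is consistent with every reflex, so the reconstruction is *kute.

*kute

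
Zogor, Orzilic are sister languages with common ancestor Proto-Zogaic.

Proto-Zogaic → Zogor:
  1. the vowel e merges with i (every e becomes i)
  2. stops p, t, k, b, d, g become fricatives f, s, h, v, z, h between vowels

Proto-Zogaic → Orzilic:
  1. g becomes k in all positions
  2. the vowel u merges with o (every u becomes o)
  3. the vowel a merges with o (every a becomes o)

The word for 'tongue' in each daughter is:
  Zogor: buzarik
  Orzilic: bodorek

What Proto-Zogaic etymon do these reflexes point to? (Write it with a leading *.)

Position 4: Zogor has a, Orzilic has o. Zogor preserves a here (none of its changes turn any other segment into a), so the proto-segment is *a.
Position 3: Zogor has z, Orzilic has d. Orzilic preserves d here (none of its changes turn any other segment into d), so the proto-segment is *d.
Verify the candidate proto-form against each daughter:
Zogor: start from *budarek.
  rule 1 (vowel merger): budarek → budarik
  rule 2 (intervocalic lenition): budarik → buzarik
  ⇒ Zogor buzarik
Orzilic: start from *budarek.
  rule 1: no change — budarek
  rule 2 (vowel merger): budarek → bodarek
  rule 3 (vowel merger): bodarek → bodorek
  ⇒ Orzilic bodorek
No other proto-form is consistent with every reflex, so the reconstruction is *budarek.

*budarek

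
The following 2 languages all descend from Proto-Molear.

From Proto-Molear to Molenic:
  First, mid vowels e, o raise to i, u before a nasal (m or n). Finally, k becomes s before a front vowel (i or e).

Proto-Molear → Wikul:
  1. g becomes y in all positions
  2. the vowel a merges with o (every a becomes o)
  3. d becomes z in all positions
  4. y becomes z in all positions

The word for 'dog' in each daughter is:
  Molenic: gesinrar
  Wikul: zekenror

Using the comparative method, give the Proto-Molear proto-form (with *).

*gekenrar

Position 7: Molenic has a, Wikul has o. Molenic preserves a here (none of its changes turn any other segment into a), so the proto-segment is *a.
Position 3: Molenic has s, Wikul has k. Wikul preserves k here (none of its changes turn any other segment into k), so the proto-segment is *k.
Position 1: Molenic has g, Wikul has z. Molenic preserves g here (none of its changes turn any other segment into g), so the proto-segment is *g.
Verify the candidate proto-form against each daughter:
Molenic: *gekenrar
  gekenrar → gekinrar   [pre-nasal raising]
  gekinrar → gesinrar   [palatalisation]
  giving Molenic gesinrar.
Wikul: start from *gekenrar.
  rule 1 (unconditioned shift): gekenrar → yekenrar
  rule 2 (vowel merger): yekenrar → yekenror
  rule 3: no change — yekenror
  rule 4 (unconditioned shift): yekenror → zekenror
  ⇒ Wikul zekenror
Only *gekenrar yields all of Molenic gesinrar, Wikul zekenror.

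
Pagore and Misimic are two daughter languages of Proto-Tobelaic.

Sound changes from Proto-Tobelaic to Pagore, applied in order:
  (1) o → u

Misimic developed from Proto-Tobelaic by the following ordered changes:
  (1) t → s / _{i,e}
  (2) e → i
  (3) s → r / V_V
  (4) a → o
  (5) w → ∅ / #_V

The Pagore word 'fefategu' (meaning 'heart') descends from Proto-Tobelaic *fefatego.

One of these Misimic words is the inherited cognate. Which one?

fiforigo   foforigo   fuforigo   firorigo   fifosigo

Misimic: *fefatego
  fefatego → fefasego   [palatalisation]
  fefasego → fifasigo   [vowel merger]
  fifasigo → fifarigo   [rhotacism]
  fifarigo → fiforigo   [vowel merger]
  fiforigo (rule 5 does not apply)
  giving Misimic fiforigo.
The other candidates each miss or misapply at least one Misimic change.

fiforigo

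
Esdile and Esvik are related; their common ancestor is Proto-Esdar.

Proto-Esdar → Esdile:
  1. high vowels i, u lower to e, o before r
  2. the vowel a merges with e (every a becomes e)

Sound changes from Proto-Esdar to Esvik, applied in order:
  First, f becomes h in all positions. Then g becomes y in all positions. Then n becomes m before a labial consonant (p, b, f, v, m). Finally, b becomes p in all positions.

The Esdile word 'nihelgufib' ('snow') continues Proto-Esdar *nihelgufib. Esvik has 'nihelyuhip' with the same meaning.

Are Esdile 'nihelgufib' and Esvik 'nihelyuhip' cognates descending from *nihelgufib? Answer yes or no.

yes

Derive the expected Esvik reflex of *nihelgufib:
Esvik: *nihelgufib > nihelguhib > nihelyuhib > nihelyuhip  (by unconditioned shift, unconditioned shift, unconditioned shift)
Esvik 'nihelyuhip' matches the regular reflex exactly, so the pair is cognate.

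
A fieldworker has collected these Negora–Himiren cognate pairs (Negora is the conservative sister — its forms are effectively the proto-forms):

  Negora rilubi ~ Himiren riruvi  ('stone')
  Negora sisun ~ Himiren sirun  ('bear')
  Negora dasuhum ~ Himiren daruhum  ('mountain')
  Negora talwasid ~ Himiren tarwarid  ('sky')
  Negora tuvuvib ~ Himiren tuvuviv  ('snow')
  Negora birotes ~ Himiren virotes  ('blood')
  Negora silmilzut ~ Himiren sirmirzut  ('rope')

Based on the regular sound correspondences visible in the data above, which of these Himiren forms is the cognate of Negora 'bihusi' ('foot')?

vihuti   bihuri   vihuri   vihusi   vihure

birotes ~ virotes — Negora b corresponds to Himiren v word-initially before a front vowel.
talwasid ~ tarwarid — Negora s corresponds to Himiren r between vowels (before a front vowel).
Applying these to Negora 'bihusi':
  bihusi → vihusi   (b→v word-initially before a front vowel)
  vihusi → vihuri   (s→r between vowels (before a front vowel))
So the Himiren cognate is 'vihuri'.

vihuri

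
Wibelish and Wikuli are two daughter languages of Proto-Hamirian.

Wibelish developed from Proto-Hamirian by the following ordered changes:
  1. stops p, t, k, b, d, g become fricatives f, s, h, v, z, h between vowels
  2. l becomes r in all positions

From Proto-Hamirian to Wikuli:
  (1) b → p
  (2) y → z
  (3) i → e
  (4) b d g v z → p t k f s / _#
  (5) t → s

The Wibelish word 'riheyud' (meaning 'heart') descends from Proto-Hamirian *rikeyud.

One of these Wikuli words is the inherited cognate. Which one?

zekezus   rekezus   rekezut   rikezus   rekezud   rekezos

Wikuli: *rikeyud > rikezud > rekezud > rekezut > rekezus  (by unconditioned shift, vowel merger, final devoicing, unconditioned shift)
The other candidates each miss or misapply at least one Wikuli change.

rekezus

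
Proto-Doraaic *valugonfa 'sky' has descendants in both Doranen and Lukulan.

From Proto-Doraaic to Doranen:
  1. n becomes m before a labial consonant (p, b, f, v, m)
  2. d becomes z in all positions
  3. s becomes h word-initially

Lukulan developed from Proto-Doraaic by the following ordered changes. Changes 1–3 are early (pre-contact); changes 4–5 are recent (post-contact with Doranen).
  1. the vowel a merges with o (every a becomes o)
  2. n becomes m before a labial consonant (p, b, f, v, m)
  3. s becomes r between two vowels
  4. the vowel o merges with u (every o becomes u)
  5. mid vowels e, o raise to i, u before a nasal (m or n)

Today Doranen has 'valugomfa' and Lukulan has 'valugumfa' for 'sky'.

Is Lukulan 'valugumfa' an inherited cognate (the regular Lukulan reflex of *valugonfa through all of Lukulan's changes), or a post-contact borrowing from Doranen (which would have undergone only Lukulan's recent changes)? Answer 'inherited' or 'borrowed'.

If inherited, *valugonfa would pass through all of Lukulan's changes:
Lukulan: *valugonfa
  valugonfa → volugonfo   [vowel merger]
  volugonfo → volugomfo   [nasal place assimilation]
  volugomfo (rule 3 does not apply)
  volugomfo → vulugumfu   [vowel merger]
  vulugumfu (rule 5 does not apply)
  giving Lukulan vulugumfu.
If borrowed from Doranen 'valugomfa' after the early changes, it would undergo only the recent ones:
  rule 4 (vowel merger): valugomfa → valugumfa
  rule 5 (pre-nasal raising): no change (valugumfa)
  ⇒ as a loan: valugumfa
Lukulan 'valugumfa' matches the loan outcome 'valugumfa', not the inherited 'vulugumfu' — it skipped the early Lukulan changes, so it was borrowed from Doranen.

borrowed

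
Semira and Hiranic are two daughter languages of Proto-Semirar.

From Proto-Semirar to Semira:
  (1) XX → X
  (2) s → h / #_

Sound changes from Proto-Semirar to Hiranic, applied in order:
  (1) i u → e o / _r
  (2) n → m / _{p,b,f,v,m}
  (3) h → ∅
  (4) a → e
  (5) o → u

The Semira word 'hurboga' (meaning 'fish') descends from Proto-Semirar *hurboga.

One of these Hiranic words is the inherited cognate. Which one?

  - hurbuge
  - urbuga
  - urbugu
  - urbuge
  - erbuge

urbuge

Hiranic: *hurboga
  hurboga → horboga   [pre-rhotic lowering]
  horboga (rule 2 does not apply)
  horboga → orboga   [h-loss]
  orboga → orboge   [vowel merger]
  orboge → urbuge   [vowel merger]
  giving Hiranic urbuge.
Only 'urbuge' matches the regular Hiranic development of *hurboga.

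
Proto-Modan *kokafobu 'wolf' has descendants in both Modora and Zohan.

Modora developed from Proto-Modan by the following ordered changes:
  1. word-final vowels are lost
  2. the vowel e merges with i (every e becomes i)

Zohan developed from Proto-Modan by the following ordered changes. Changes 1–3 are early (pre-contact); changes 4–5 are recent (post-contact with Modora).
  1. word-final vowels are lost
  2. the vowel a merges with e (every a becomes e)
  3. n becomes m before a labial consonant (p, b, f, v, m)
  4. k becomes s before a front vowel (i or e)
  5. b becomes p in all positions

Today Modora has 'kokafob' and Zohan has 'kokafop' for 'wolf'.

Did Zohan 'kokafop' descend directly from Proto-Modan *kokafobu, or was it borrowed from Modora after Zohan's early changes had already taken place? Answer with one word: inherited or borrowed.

borrowed

If inherited, *kokafobu would pass through all of Zohan's changes:
Zohan: start from *kokafobu.
  rule 1 (apocope): kokafobu → kokafob
  rule 2 (vowel merger): kokafob → kokefob
  rule 3: no change — kokefob
  rule 4 (palatalisation): kokefob → kosefob
  rule 5 (unconditioned shift): kosefob → kosefop
  ⇒ Zohan kosefop
If borrowed from Modora 'kokafob' after the early changes, it would undergo only the recent ones:
  rule 4 (palatalisation): no change (kokafob)
  rule 5 (unconditioned shift): kokafob → kokafop
  ⇒ as a loan: kokafop
Zohan 'kokafop' matches the loan outcome 'kokafop', not the inherited 'kosefop' — it skipped the early Zohan changes, so it was borrowed from Modora.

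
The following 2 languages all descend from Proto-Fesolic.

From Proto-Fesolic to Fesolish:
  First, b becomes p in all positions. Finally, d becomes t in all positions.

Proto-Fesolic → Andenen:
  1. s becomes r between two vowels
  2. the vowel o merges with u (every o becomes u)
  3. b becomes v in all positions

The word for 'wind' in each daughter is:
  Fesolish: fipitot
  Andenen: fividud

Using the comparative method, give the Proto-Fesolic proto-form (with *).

*fibidod

Position 6: Fesolish has o, Andenen has u. Fesolish preserves o here (none of its changes turn any other segment into o), so the proto-segment is *o.
Position 3: Fesolish has p, Andenen has v. Taking the neighbouring segments as reconstructed: Fesolish p could go back to *p or *b; Andenen v could go back to *b or *v — the one source consistent with every daughter is *b.
Position 5: Fesolish has t, Andenen has d. Andenen preserves d here (none of its changes turn any other segment into d), so the proto-segment is *d.
Continuing position by position gives *fibidod; check it forward:
Fesolish: *fibidod > fipidod > fipitot  (by unconditioned shift, unconditioned shift)
Andenen: start from *fibidod.
  rule 1: no change — fibidod
  rule 2 (vowel merger): fibidod → fibidud
  rule 3 (unconditioned shift): fibidud → fividud
  ⇒ Andenen fividud
Only *fibidod yields all of Fesolish fipitot, Andenen fividud.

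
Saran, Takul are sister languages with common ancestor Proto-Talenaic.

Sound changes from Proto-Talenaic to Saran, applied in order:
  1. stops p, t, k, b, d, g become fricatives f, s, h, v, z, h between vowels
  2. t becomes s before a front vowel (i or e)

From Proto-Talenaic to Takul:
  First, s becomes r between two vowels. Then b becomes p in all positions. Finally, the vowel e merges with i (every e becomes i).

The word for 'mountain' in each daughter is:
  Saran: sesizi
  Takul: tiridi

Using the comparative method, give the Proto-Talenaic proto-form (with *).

*tesidi

Position 1: Saran has s, Takul has t. Takul preserves t here (none of its changes turn any other segment into t), so the proto-segment is *t.
Position 5: Saran has z, Takul has d. Takul preserves d here (none of its changes turn any other segment into d), so the proto-segment is *d.
Continuing position by position gives *tesidi; check it forward:
Saran: *tesidi > tesizi > sesizi  (by intervocalic lenition, palatalisation)
Takul: start from *tesidi.
  rule 1 (rhotacism): tesidi → teridi
  rule 2: no change — teridi
  rule 3 (vowel merger): teridi → tiridi
  ⇒ Takul tiridi
*tesidi is the unique common source.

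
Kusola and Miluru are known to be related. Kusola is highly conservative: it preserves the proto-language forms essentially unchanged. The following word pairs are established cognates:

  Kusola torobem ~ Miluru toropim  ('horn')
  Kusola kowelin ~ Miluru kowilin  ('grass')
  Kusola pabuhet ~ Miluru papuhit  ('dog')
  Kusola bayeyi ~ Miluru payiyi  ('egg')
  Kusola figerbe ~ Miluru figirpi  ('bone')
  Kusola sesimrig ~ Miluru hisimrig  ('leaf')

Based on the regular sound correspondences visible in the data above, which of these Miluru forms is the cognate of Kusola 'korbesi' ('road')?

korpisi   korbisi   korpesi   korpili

korpisi

figerbe ~ figirpi — Kusola b corresponds to Miluru p after a consonant, before a front vowel.
kowelin ~ kowilin, pabuhet ~ papuhit — Kusola e corresponds to Miluru i after a consonant, before a consonant other than r, m, n, p, b, f, v.
Applying these to Kusola 'korbesi':
  korbesi → korpesi   (b→p after a consonant, before a front vowel)
  korpesi → korpisi   (e→i after a consonant, before a consonant other than r, m, n, p, b, f, v)
So the Miluru cognate is 'korpisi'.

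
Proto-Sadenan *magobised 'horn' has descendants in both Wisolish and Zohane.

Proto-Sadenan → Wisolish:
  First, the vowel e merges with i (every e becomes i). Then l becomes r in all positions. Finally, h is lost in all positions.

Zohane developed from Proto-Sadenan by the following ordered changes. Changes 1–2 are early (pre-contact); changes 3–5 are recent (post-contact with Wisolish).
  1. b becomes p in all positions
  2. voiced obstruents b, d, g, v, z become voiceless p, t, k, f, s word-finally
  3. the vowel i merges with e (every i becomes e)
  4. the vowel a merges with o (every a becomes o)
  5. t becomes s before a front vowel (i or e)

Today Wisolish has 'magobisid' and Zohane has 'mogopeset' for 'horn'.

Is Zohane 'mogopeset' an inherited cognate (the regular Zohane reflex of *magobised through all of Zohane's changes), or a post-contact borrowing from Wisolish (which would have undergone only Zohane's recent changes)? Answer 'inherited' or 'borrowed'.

inherited

If inherited, *magobised would pass through all of Zohane's changes:
Zohane: *magobised
  magobised → magopised   [unconditioned shift]
  magopised → magopiset   [final devoicing]
  magopiset → magopeset   [vowel merger]
  magopeset → mogopeset   [vowel merger]
  mogopeset (rule 5 does not apply)
  giving Zohane mogopeset.
If borrowed from Wisolish 'magobisid' after the early changes, it would undergo only the recent ones:
  rule 3 (vowel merger): magobisid → magobesed
  rule 4 (vowel merger): magobesed → mogobesed
  rule 5 (palatalisation): no change (mogobesed)
  ⇒ as a loan: mogobesed
Zohane 'mogopeset' matches the inherited outcome exactly, so it is an inherited cognate, not a loan.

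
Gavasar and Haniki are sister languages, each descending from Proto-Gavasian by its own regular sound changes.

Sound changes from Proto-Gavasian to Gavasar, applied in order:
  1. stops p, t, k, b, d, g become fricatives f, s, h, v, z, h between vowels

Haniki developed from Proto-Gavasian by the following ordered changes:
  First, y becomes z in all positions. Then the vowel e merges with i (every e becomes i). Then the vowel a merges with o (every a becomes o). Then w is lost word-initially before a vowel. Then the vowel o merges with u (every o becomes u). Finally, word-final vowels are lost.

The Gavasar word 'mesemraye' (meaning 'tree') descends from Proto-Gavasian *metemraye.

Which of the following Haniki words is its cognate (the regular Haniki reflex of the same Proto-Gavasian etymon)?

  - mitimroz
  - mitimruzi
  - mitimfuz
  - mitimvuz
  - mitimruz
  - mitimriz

mitimruz

Haniki: *metemraye > metemraze > mitimrazi > mitimrozi > mitimruzi > mitimruz  (by unconditioned shift, vowel merger, vowel merger, vowel merger, apocope)
The other candidates each miss or misapply at least one Haniki change.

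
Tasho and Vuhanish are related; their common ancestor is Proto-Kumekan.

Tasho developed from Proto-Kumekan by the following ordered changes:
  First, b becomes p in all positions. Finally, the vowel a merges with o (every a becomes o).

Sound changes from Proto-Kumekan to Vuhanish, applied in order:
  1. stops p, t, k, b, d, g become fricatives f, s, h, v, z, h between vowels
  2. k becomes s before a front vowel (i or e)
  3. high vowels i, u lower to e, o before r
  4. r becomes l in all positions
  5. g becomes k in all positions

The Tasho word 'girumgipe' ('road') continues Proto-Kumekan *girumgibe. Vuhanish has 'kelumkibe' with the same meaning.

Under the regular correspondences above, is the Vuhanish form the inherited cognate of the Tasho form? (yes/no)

Derive the expected Vuhanish reflex of *girumgibe:
Vuhanish: start from *girumgibe.
  rule 1 (intervocalic lenition): girumgibe → girumgive
  rule 2: no change — girumgive
  rule 3 (pre-rhotic lowering): girumgive → gerumgive
  rule 4 (unconditioned shift): gerumgive → gelumgive
  rule 5 (unconditioned shift): gelumgive → kelumkive
  ⇒ Vuhanish kelumkive
The regular Vuhanish reflex would be 'kelumkive', but the attested form is 'kelumkibe'. The correspondence is irregular, so they are not cognates (the Vuhanish form has a different source).

no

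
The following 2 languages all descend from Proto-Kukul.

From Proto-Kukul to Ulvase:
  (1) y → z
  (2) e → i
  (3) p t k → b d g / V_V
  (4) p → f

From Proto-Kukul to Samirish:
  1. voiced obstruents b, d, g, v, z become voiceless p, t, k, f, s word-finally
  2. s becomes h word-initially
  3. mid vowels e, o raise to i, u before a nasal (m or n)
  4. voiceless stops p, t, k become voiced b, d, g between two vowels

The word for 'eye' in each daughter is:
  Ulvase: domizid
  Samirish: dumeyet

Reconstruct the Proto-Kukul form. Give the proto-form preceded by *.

*domeyed

Position 2: Ulvase has o, Samirish has u. Ulvase preserves o here (none of its changes turn any other segment into o), so the proto-segment is *o.
Position 5: Ulvase has z, Samirish has y. Samirish preserves y here (none of its changes turn any other segment into y), so the proto-segment is *y.
Position 7: Ulvase has d, Samirish has t. Taking the neighbouring segments as reconstructed: Ulvase d can only go back to *d; Samirish t could go back to *t or *d — the one source consistent with every daughter is *d.
Verify the candidate proto-form against each daughter:
Ulvase: *domeyed
  domeyed → domezed   [unconditioned shift]
  domezed → domizid   [vowel merger]
  domizid (rule 3 does not apply)
  domizid (rule 4 does not apply)
  giving Ulvase domizid.
Samirish: *domeyed > domeyet > dumeyet  (by final devoicing, pre-nasal raising)
No other proto-form is consistent with every reflex, so the reconstruction is *domeyed.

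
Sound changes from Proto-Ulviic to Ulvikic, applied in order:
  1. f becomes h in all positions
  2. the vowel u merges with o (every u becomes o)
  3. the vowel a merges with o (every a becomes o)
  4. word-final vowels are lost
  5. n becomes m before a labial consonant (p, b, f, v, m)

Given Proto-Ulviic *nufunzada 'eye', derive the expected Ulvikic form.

Ulvikic: *nufunzada > nuhunzada > nohonzada > nohonzodo > nohonzod  (by unconditioned shift, vowel merger, vowel merger, apocope)

nohonzod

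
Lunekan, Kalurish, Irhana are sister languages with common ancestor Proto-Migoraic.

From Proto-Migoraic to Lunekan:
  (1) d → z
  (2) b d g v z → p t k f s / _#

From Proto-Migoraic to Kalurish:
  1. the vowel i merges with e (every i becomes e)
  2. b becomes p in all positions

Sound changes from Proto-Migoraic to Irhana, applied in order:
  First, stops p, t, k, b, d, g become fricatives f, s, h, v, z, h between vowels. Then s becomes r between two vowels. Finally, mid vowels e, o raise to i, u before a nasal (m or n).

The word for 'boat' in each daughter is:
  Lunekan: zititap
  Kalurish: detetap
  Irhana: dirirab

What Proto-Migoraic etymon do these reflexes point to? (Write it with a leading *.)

*dititab

Position 2: Lunekan has i, Kalurish has e, Irhana has i. Lunekan preserves i here (none of its changes turn any other segment into i), so the proto-segment is *i.
Position 3: Lunekan has t, Kalurish has t, Irhana has r. Lunekan preserves t here (none of its changes turn any other segment into t), so the proto-segment is *t.
Continuing position by position gives *dititab; check it forward:
Lunekan: start from *dititab.
  rule 1 (unconditioned shift): dititab → zititab
  rule 2 (final devoicing): zititab → zititap
  ⇒ Lunekan zititap
Kalurish: start from *dititab.
  rule 1 (vowel merger): dititab → detetab
  rule 2 (unconditioned shift): detetab → detetap
  ⇒ Kalurish detetap
Irhana: *dititab > disisab > dirirab  (by intervocalic lenition, rhotacism)
No other proto-form is consistent with every reflex, so the reconstruction is *dititab.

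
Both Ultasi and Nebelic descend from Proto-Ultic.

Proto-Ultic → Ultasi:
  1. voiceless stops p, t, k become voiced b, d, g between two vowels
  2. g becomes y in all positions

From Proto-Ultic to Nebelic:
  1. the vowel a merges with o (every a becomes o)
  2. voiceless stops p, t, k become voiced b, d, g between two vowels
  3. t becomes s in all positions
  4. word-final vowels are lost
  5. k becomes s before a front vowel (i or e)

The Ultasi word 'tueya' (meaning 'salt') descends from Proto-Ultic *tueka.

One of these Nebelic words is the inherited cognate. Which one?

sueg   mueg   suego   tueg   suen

Nebelic: start from *tueka.
  rule 1 (vowel merger): tueka → tueko
  rule 2 (intervocalic voicing): tueko → tuego
  rule 3 (unconditioned shift): tuego → suego
  rule 4 (apocope): suego → sueg
  rule 5: no change — sueg
  ⇒ Nebelic sueg
Among the options, 'sueg' alone shows every Nebelic change applied in order.

sueg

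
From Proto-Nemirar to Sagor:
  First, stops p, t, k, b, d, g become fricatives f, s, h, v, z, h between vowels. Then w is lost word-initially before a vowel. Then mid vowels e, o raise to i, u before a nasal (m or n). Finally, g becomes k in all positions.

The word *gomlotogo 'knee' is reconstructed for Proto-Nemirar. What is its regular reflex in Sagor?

Sagor: *gomlotogo
  gomlotogo → gomlosoho   [intervocalic lenition]
  gomlosoho (rule 2 does not apply)
  gomlosoho → gumlosoho   [pre-nasal raising]
  gumlosoho → kumlosoho   [unconditioned shift]
  giving Sagor kumlosoho.

kumlosoho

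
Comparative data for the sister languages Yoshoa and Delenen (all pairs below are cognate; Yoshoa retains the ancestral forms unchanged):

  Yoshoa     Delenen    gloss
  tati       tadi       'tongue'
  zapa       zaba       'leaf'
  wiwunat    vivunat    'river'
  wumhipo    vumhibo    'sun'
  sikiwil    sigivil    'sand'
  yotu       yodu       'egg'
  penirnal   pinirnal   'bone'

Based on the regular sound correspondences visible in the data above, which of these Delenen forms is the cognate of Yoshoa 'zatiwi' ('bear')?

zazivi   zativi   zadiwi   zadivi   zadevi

zadivi

tati ~ tadi — Yoshoa t corresponds to Delenen d between vowels (before a front vowel).
sikiwil ~ sigivil — Yoshoa w corresponds to Delenen v between vowels (before a front vowel).
Applying these to Yoshoa 'zatiwi':
  zatiwi → zadiwi   (t→d between vowels (before a front vowel))
  zadiwi → zadivi   (w→v between vowels (before a front vowel))
So the Delenen cognate is 'zadivi'.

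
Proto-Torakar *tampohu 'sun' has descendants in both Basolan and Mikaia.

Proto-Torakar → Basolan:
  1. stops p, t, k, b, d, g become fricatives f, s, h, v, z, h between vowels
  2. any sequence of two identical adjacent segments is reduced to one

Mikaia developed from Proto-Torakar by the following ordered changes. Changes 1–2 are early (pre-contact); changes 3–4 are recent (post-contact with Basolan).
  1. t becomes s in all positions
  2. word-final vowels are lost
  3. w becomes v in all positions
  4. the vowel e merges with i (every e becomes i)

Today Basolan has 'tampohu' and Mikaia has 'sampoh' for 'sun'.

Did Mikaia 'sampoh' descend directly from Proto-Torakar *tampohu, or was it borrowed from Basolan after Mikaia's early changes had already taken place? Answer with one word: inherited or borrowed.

If inherited, *tampohu would pass through all of Mikaia's changes:
Mikaia: *tampohu
  tampohu → sampohu   [unconditioned shift]
  sampohu → sampoh   [apocope]
  sampoh (rule 3 does not apply)
  sampoh (rule 4 does not apply)
  giving Mikaia sampoh.
If borrowed from Basolan 'tampohu' after the early changes, it would undergo only the recent ones:
  rule 3 (unconditioned shift): no change (tampohu)
  rule 4 (vowel merger): no change (tampohu)
  ⇒ as a loan: tampohu
Mikaia 'sampoh' matches the inherited outcome exactly, so it is an inherited cognate, not a loan.

inherited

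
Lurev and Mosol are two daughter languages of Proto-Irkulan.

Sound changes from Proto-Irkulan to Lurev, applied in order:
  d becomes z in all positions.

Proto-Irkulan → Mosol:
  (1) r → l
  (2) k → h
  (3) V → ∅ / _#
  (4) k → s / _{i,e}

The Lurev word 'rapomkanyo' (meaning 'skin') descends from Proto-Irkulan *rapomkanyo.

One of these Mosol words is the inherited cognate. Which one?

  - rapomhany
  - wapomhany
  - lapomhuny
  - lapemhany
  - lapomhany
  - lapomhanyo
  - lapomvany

Mosol: start from *rapomkanyo.
  rule 1 (unconditioned shift): rapomkanyo → lapomkanyo
  rule 2 (unconditioned shift): lapomkanyo → lapomhanyo
  rule 3 (apocope): lapomhanyo → lapomhany
  rule 4: no change — lapomhany
  ⇒ Mosol lapomhany

lapomhany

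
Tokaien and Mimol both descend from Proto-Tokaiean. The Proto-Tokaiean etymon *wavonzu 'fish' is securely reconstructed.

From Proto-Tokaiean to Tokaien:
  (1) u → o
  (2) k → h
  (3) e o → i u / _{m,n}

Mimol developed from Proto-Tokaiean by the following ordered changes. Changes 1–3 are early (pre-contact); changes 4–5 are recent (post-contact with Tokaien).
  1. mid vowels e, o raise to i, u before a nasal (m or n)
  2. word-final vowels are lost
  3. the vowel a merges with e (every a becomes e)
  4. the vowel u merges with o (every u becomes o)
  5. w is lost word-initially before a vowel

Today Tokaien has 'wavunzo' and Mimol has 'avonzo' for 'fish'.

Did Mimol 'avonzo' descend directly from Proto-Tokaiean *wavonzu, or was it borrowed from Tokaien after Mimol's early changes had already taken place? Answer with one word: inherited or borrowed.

borrowed

If inherited, *wavonzu would pass through all of Mimol's changes:
Mimol: start from *wavonzu.
  rule 1 (pre-nasal raising): wavonzu → wavunzu
  rule 2 (apocope): wavunzu → wavunz
  rule 3 (vowel merger): wavunz → wevunz
  rule 4 (vowel merger): wevunz → wevonz
  rule 5 (glide loss): wevonz → evonz
  ⇒ Mimol evonz
If borrowed from Tokaien 'wavunzo' after the early changes, it would undergo only the recent ones:
  rule 4 (vowel merger): wavunzo → wavonzo
  rule 5 (glide loss): wavonzo → avonzo
  ⇒ as a loan: avonzo
Mimol 'avonzo' matches the loan outcome 'avonzo', not the inherited 'evonz' — it skipped the early Mimol changes, so it was borrowed from Tokaien.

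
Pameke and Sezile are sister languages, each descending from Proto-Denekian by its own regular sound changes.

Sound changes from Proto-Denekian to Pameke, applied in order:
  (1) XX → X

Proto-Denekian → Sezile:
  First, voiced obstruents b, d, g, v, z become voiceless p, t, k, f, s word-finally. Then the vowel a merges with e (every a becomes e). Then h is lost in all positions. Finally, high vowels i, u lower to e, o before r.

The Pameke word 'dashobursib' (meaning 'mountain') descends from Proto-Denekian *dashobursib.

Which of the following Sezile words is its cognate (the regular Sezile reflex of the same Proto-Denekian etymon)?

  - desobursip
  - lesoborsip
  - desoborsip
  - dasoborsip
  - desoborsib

Sezile: *dashobursib
  dashobursib → dashobursip   [final devoicing]
  dashobursip → deshobursip   [vowel merger]
  deshobursip → desobursip   [h-loss]
  desobursip → desoborsip   [pre-rhotic lowering]
  giving Sezile desoborsip.
Only 'desoborsip' matches the regular Sezile development of *dashobursib.

desoborsip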